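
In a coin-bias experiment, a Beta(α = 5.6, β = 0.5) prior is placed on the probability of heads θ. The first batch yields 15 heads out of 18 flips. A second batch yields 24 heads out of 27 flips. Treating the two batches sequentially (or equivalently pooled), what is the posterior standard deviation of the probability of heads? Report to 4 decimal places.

The Beta prior is conjugate to a Binomial/Bernoulli likelihood; the update adds successes to α and failures to β.
After batch 1: Beta(5.6+15, 0.5+3) = Beta(20.6, 3.5).
After batch 2: Beta(20.6+24, 3.5+3) = Beta(44.6, 6.5).
Var = αβ/((α+β)²(α+β+1)) = 44.6·6.5/(51.1²·52.1) = 0.00213093; SD = √0.00213093 = 0.0462.

0.0462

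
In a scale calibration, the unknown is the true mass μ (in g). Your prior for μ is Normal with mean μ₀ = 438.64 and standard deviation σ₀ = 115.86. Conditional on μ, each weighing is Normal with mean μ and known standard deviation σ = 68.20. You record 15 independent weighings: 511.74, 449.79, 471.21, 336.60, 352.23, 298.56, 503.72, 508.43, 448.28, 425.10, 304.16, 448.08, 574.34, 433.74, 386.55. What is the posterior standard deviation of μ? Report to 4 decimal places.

17.4092

For Normal data with known variance σ², a Normal(μ₀, σ₀²) prior on μ is conjugate. Posterior precision = 1/σ₀² + n/σ²; posterior mean is the precision-weighted average of μ₀ and x̄.
σ₀² = 115.86² = 13423.5396, σ² = 68.20² = 4651.24; σ² + n·σ₀² = 4651.24 + 15·13423.5396 = 206004.334.
Posterior precision = 1/σ₀² + n/σ² = 1/13423.5396 + 15/4651.24 = (σ² + n·σ₀²)/(σ₀²σ²) = 206004.334/(13423.5396·4651.24); posterior variance σₙ² = σ₀²σ²/(σ² + n·σ₀²) = 13423.5396·4651.24/206004.334 = 303.081509.
Posterior SD = √σₙ² = √(13423.5396·4651.24/206004.334) = 17.4092.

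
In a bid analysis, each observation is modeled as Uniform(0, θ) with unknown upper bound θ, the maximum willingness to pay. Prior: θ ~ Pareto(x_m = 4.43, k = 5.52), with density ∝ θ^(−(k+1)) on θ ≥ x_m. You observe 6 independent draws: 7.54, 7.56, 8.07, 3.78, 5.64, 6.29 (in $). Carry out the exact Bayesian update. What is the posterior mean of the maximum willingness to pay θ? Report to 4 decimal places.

A Pareto(scale x_m, shape k) prior on the upper bound θ of Uniform(0, θ) is conjugate: posterior is Pareto(max(x_m, max xᵢ), k + n).
Sample maximum = 8.07; prior scale x_m = 4.43 → posterior scale = max = 8.07.
Posterior shape = 5.52 + 6 = 11.52.
E[θ|data] = k·x_m/(k−1) = 11.52·8.07/10.52 = 8.8371.

8.8371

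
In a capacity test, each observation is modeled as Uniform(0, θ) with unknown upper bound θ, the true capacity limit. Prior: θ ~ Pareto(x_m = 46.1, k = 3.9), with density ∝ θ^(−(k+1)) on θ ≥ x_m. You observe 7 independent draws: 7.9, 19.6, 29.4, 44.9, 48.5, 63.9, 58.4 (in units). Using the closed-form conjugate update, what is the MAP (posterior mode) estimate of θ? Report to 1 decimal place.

A Pareto(scale x_m, shape k) prior on the upper bound θ of Uniform(0, θ) is conjugate: posterior is Pareto(max(x_m, max xᵢ), k + n).
Sample maximum = 63.9; prior scale x_m = 46.1 → posterior scale = max = 63.9.
Posterior shape = 3.9 + 7 = 10.9.
The Pareto density is decreasing on [x_m, ∞), so the mode is x_m = 63.9.

63.9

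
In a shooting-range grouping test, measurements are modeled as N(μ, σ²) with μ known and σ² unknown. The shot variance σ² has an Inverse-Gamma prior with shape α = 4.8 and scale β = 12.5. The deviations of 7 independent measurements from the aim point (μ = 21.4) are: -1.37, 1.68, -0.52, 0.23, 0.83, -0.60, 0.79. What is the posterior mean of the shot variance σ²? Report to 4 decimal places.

2.1709

With known mean μ and an Inverse-Gamma(α, β) prior on σ², the Normal likelihood is conjugate: posterior is Inv-Gamma(α + n/2, β + Σ(xᵢ−μ)²/2).
Σ(xᵢ−μ)² = (-1.37)² + (1.68)² + (-0.52)² + (0.23)² + (0.83)² + (-0.60)² + (0.79)² = 6.6956.
Posterior: Inv-Gamma(4.8 + 7/2, 12.5 + 6.6956/2) = Inv-Gamma(8.30, 15.84780).
E[σ²|data] = β/(α−1) = 15.84780/7.30 = 2.1709.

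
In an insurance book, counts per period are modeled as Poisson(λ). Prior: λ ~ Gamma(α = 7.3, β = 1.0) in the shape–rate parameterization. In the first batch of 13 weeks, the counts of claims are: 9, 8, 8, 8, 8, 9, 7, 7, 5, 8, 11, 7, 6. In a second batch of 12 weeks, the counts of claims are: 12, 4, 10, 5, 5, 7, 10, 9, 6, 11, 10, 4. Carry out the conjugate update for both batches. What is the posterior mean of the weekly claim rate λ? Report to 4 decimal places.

With a Gamma(shape α, rate β) prior, the Poisson likelihood is conjugate: the posterior is Gamma(α + ΣXᵢ, β + n).
Batch 1: sum of counts S = 101 over n = 13 weeks.
After batch 1: Gamma(α+S, β+n) = Gamma(7.3+101, 1.0+13) = Gamma(108.3, 14.0).
Batch 2: sum of counts S = 93 over n = 12 weeks.
After batch 2: Gamma(α+S, β+n) = Gamma(108.3+93, 14.0+12) = Gamma(201.3, 26.0).
Posterior mean = α/β = 201.3/26.0 = 7.7423.

7.7423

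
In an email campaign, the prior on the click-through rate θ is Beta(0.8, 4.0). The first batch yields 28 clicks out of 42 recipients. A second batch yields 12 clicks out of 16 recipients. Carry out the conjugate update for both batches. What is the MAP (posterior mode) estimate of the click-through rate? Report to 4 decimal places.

0.6546

The Beta prior is conjugate to a Binomial/Bernoulli likelihood; the update adds successes to α and failures to β.
After batch 1: Beta(0.8+28, 4.0+14) = Beta(28.8, 18.0).
After batch 2: Beta(28.8+12, 18.0+4) = Beta(40.8, 22.0).
Mode of Beta(a,b) for a,b>1 is (a−1)/(a+b−2) = 39.8/60.8 = 0.6546.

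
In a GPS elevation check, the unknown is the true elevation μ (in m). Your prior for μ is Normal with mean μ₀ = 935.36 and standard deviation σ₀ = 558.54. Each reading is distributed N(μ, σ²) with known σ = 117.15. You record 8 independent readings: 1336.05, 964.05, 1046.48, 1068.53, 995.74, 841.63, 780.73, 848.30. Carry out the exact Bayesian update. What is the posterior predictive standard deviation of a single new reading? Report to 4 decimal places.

124.2186

For Normal data with known variance σ², a Normal(μ₀, σ₀²) prior on μ is conjugate. Posterior precision = 1/σ₀² + n/σ²; posterior mean is the precision-weighted average of μ₀ and x̄.
σ₀² = 558.54² = 311966.9316, σ² = 117.15² = 13724.1225; σ² + n·σ₀² = 13724.1225 + 8·311966.9316 = 2509459.5753.
Posterior precision = 1/σ₀² + n/σ² = 1/311966.9316 + 8/13724.1225 = (σ² + n·σ₀²)/(σ₀²σ²) = 2509459.5753/(311966.9316·13724.1225); posterior variance σₙ² = σ₀²σ²/(σ² + n·σ₀²) = 311966.9316·13724.1225/2509459.5753 = 1706.133236.
Predictive variance for one new observation = σₙ² + σ² = 311966.9316·13724.1225/2509459.5753 + 13724.1225 = σ²·(σ₀² + 2509459.5753)/2509459.5753 = 13724.1225·2821426.5069/2509459.5753 = 15430.255736; SD = √(13724.1225·2821426.5069/2509459.5753) = 124.2186.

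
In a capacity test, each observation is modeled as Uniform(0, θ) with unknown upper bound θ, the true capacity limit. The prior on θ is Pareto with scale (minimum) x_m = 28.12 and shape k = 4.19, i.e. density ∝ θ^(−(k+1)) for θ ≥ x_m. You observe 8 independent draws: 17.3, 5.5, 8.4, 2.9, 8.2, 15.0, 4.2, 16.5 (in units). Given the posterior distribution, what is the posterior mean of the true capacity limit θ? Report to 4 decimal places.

30.6330

A Pareto(scale x_m, shape k) prior on the upper bound θ of Uniform(0, θ) is conjugate: posterior is Pareto(max(x_m, max xᵢ), k + n).
Sample maximum = 17.3; prior scale x_m = 28.12 → posterior scale = max = 28.12.
Posterior shape = 4.19 + 8 = 12.19.
E[θ|data] = k·x_m/(k−1) = 12.19·28.12/11.19 = 30.6330.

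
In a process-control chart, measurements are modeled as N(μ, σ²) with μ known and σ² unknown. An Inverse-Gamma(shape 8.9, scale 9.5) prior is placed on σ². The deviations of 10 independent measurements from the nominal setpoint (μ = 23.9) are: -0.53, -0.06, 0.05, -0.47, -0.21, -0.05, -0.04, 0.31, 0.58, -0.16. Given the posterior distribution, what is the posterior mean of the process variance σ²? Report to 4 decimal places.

With known mean μ and an Inverse-Gamma(α, β) prior on σ², the Normal likelihood is conjugate: posterior is Inv-Gamma(α + n/2, β + Σ(xᵢ−μ)²/2).
Σ(xᵢ−μ)² = (-0.53)² + (-0.06)² + (0.05)² + (-0.47)² + (-0.21)² + (-0.05)² + (-0.04)² + (0.31)² + (0.58)² + (-0.16)² = 1.0142.
Posterior: Inv-Gamma(8.9 + 10/2, 9.5 + 1.0142/2) = Inv-Gamma(13.90, 10.00710).
E[σ²|data] = β/(α−1) = 10.00710/12.90 = 0.7757.

0.7757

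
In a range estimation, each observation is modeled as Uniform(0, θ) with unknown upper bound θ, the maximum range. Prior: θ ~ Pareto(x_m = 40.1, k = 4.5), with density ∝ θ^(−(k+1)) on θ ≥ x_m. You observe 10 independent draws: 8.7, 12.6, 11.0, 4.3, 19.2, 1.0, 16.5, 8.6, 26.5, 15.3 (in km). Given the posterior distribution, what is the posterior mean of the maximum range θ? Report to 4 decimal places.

43.0704

A Pareto(scale x_m, shape k) prior on the upper bound θ of Uniform(0, θ) is conjugate: posterior is Pareto(max(x_m, max xᵢ), k + n).
Sample maximum = 26.5; prior scale x_m = 40.1 → posterior scale = max = 40.1.
Posterior shape = 4.5 + 10 = 14.5.
E[θ|data] = k·x_m/(k−1) = 14.5·40.1/13.5 = 43.0704.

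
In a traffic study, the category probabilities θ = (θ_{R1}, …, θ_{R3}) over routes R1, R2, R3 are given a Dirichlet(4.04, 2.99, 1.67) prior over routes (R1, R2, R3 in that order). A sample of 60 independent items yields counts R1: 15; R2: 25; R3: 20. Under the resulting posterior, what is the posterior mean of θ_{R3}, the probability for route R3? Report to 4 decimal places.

0.3154

The Dirichlet prior is conjugate to the Multinomial likelihood: each posterior αⱼ = prior αⱼ + observed count nⱼ.
Posterior concentration: (19.04, 27.99, 21.67), total = 68.70.
E[θ_{R3}|data] = α_{R3}/Σα = 21.67/68.70 = 0.3154.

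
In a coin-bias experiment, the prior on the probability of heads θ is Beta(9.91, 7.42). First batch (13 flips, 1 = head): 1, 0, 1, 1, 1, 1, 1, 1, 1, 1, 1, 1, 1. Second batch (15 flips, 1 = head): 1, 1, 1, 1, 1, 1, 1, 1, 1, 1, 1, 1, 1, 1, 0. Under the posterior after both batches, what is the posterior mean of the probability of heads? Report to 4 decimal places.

0.7922

The Beta prior is conjugate to a Binomial/Bernoulli likelihood; the update adds successes to α and failures to β.
After batch 1: Beta(9.91+12, 7.42+1) = Beta(21.91, 8.42).
After batch 2: Beta(21.91+14, 8.42+1) = Beta(35.91, 9.42).
Posterior mean = α/(α+β) = 35.91/45.33 = 0.7922.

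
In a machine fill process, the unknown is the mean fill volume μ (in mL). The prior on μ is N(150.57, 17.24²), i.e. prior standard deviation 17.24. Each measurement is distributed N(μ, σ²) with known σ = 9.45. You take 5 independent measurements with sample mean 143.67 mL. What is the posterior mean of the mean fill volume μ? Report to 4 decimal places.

144.0611

For Normal data with known variance σ², a Normal(μ₀, σ₀²) prior on μ is conjugate. Posterior precision = 1/σ₀² + n/σ²; posterior mean is the precision-weighted average of μ₀ and x̄.
n·x̄ = 5·143.67 = 718.35.
σ₀² = 17.24² = 297.2176, σ² = 9.45² = 89.3025; σ² + n·σ₀² = 89.3025 + 5·297.2176 = 1575.3905.
Posterior mean = (μ₀/σ₀² + n·x̄/σ²)/(1/σ₀² + n/σ²) = (σ²·μ₀ + σ₀²·n·x̄)/(σ² + n·σ₀²) = (89.3025·150.57 + 297.2176·718.35)/1575.3905 = 226952.540385/1575.3905 = 144.0611.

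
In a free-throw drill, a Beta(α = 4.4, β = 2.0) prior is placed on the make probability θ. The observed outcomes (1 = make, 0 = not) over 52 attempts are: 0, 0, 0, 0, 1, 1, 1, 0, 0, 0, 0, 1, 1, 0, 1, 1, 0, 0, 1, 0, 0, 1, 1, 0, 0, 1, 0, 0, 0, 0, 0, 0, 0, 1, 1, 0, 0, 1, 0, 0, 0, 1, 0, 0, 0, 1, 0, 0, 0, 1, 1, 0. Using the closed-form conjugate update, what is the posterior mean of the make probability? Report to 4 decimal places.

The Beta prior is conjugate to a Binomial/Bernoulli likelihood; the update adds successes to α and failures to β.
Posterior: Beta(α+k, β+n−k) = Beta(4.4+18, 2.0+34) = Beta(22.4, 36.0).
Posterior mean = α/(α+β) = 22.4/58.4 = 0.3836.

0.3836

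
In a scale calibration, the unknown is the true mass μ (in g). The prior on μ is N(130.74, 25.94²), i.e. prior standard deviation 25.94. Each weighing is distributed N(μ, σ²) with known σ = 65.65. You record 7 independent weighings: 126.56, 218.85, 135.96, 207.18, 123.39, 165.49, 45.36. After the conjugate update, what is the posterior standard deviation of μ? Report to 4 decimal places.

17.9308

For Normal data with known variance σ², a Normal(μ₀, σ₀²) prior on μ is conjugate. Posterior precision = 1/σ₀² + n/σ²; posterior mean is the precision-weighted average of μ₀ and x̄.
σ₀² = 25.94² = 672.8836, σ² = 65.65² = 4309.9225; σ² + n·σ₀² = 4309.9225 + 7·672.8836 = 9020.1077.
Posterior precision = 1/σ₀² + n/σ² = 1/672.8836 + 7/4309.9225 = (σ² + n·σ₀²)/(σ₀²σ²) = 9020.1077/(672.8836·4309.9225); posterior variance σₙ² = σ₀²σ²/(σ² + n·σ₀²) = 672.8836·4309.9225/9020.1077 = 321.512366.
Posterior SD = √σₙ² = √(672.8836·4309.9225/9020.1077) = 17.9308.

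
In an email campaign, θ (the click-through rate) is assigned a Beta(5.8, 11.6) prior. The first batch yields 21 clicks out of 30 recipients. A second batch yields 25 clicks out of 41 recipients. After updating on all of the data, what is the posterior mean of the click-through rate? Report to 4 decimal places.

The Beta prior is conjugate to a Binomial/Bernoulli likelihood; the update adds successes to α and failures to β.
After batch 1: Beta(5.8+21, 11.6+9) = Beta(26.8, 20.6).
After batch 2: Beta(26.8+25, 20.6+16) = Beta(51.8, 36.6).
Posterior mean = α/(α+β) = 51.8/88.4 = 0.5860.

0.5860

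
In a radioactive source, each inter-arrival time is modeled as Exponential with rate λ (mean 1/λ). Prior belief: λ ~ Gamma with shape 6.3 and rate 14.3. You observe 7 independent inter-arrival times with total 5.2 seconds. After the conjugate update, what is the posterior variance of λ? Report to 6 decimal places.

0.034977

With a Gamma(shape α, rate β) prior on the exponential rate λ, the posterior after n observations with total T = Σxᵢ is Gamma(α+n, β+T).
Posterior: Gamma(6.3+7, 14.3+5.2) = Gamma(13.3, 19.5).
Var = α/β² = 0.034977.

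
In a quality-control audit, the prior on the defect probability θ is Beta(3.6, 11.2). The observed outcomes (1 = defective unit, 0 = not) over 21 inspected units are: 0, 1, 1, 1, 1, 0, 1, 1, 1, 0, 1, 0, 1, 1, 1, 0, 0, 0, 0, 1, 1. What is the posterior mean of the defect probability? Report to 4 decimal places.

0.4637

The Beta prior is conjugate to a Binomial/Bernoulli likelihood; the update adds successes to α and failures to β.
Posterior: Beta(α+k, β+n−k) = Beta(3.6+13, 11.2+8) = Beta(16.6, 19.2).
Posterior mean = α/(α+β) = 16.6/35.8 = 0.4637.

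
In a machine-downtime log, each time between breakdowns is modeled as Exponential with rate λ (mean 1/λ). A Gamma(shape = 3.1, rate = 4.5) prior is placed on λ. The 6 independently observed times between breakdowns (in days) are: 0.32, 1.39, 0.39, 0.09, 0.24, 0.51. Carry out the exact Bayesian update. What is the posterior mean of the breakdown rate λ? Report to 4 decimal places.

With a Gamma(shape α, rate β) prior on the exponential rate λ, the posterior after n observations with total T = Σxᵢ is Gamma(α+n, β+T).
Sum of observations T = 2.94 days; n = 6.
Posterior: Gamma(3.1+6, 4.5+2.94) = Gamma(9.1, 7.44).
Posterior mean of λ = α/β = 9.1/7.44 = 1.2231.

1.2231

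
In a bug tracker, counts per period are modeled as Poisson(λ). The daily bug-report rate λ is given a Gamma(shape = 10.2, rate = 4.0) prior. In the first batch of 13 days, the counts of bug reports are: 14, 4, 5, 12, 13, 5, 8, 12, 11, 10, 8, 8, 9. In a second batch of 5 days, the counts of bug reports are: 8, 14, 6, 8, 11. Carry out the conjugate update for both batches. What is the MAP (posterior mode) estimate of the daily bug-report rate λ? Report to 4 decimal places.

With a Gamma(shape α, rate β) prior, the Poisson likelihood is conjugate: the posterior is Gamma(α + ΣXᵢ, β + n).
Batch 1: sum of counts S = 119 over n = 13 days.
After batch 1: Gamma(α+S, β+n) = Gamma(10.2+119, 4.0+13) = Gamma(129.2, 17.0).
Batch 2: sum of counts S = 47 over n = 5 days.
After batch 2: Gamma(α+S, β+n) = Gamma(129.2+47, 17.0+5) = Gamma(176.2, 22.0).
Mode of Gamma(α,β) for α≥1 is (α−1)/β = 175.2/22.0 = 7.9636.

7.9636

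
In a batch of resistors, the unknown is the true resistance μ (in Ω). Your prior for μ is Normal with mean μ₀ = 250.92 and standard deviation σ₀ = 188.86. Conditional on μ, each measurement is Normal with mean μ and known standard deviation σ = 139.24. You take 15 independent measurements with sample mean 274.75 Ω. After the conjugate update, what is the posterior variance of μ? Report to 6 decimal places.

1247.318935

For Normal data with known variance σ², a Normal(μ₀, σ₀²) prior on μ is conjugate. Posterior precision = 1/σ₀² + n/σ²; posterior mean is the precision-weighted average of μ₀ and x̄.
σ₀² = 188.86² = 35668.0996, σ² = 139.24² = 19387.7776; σ² + n·σ₀² = 19387.7776 + 15·35668.0996 = 554409.2716.
Posterior precision = 1/σ₀² + n/σ² = 1/35668.0996 + 15/19387.7776 = (σ² + n·σ₀²)/(σ₀²σ²) = 554409.2716/(35668.0996·19387.7776); posterior variance σₙ² = σ₀²σ²/(σ² + n·σ₀²) = 35668.0996·19387.7776/554409.2716 = 1247.318935.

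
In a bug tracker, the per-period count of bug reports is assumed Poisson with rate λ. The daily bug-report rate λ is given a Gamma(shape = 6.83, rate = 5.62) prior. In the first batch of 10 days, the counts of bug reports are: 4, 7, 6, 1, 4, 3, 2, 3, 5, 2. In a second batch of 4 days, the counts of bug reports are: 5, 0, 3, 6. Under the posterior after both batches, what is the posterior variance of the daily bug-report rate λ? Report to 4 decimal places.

0.1502

With a Gamma(shape α, rate β) prior, the Poisson likelihood is conjugate: the posterior is Gamma(α + ΣXᵢ, β + n).
Batch 1: sum of counts S = 37 over n = 10 days.
After batch 1: Gamma(α+S, β+n) = Gamma(6.83+37, 5.62+10) = Gamma(43.83, 15.62).
Batch 2: sum of counts S = 14 over n = 4 days.
After batch 2: Gamma(α+S, β+n) = Gamma(43.83+14, 15.62+4) = Gamma(57.83, 19.62).
Var = α/β² = 57.83/19.62² = 0.1502.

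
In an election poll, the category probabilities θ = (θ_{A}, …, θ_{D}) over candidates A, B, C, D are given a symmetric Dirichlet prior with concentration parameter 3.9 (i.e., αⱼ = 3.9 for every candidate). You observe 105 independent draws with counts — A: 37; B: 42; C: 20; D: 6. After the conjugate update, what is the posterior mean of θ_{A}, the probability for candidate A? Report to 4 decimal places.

The Dirichlet prior is conjugate to the Multinomial likelihood: each posterior αⱼ = prior αⱼ + observed count nⱼ.
Posterior concentration: (40.9, 45.9, 23.9, 9.9), total = 120.6.
E[θ_{A}|data] = α_{A}/Σα = 40.9/120.6 = 0.3391.

0.3391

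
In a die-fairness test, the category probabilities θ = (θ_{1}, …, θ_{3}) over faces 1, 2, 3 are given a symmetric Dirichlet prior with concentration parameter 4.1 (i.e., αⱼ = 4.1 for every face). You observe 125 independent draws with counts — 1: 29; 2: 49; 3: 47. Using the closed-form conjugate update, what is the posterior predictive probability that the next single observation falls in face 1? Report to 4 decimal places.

0.2411

The Dirichlet prior is conjugate to the Multinomial likelihood: each posterior αⱼ = prior αⱼ + observed count nⱼ.
Posterior concentration: (33.1, 53.1, 51.1), total = 137.3.
P(next = 1 | data) = α_{1}/Σα = 0.2411.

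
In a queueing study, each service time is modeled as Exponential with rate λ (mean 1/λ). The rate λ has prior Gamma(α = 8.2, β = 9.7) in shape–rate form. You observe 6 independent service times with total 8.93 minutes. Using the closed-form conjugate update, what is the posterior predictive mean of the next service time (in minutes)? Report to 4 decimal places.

1.4114

With a Gamma(shape α, rate β) prior on the exponential rate λ, the posterior after n observations with total T = Σxᵢ is Gamma(α+n, β+T).
Posterior: Gamma(8.2+6, 9.7+8.93) = Gamma(14.2, 18.63).
The predictive distribution for the next observation is Lomax; its mean is β/(α−1) = 18.63/13.2 = 1.4114.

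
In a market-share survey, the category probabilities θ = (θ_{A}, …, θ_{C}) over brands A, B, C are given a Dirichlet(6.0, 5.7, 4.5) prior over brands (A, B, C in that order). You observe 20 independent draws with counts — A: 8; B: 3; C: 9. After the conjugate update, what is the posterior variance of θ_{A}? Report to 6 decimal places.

The Dirichlet prior is conjugate to the Multinomial likelihood: each posterior αⱼ = prior αⱼ + observed count nⱼ.
Posterior concentration: (14.0, 8.7, 13.5), total = 36.2.
Var[θ_j] = α_j(Σα−α_j)/((Σα)²(Σα+1)) = 14.0·22.2/(36.2²·37.2) = 0.006376.

0.006376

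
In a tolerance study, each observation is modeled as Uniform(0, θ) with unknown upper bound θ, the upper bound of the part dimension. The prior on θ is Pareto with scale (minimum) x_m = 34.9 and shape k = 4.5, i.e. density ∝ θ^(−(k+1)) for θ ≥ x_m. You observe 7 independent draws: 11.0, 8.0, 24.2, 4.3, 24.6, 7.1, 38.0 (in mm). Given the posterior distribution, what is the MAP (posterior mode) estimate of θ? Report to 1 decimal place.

A Pareto(scale x_m, shape k) prior on the upper bound θ of Uniform(0, θ) is conjugate: posterior is Pareto(max(x_m, max xᵢ), k + n).
Sample maximum = 38.0; prior scale x_m = 34.9 → posterior scale = max = 38.0.
Posterior shape = 4.5 + 7 = 11.5.
The Pareto density is decreasing on [x_m, ∞), so the mode is x_m = 38.0.

38.0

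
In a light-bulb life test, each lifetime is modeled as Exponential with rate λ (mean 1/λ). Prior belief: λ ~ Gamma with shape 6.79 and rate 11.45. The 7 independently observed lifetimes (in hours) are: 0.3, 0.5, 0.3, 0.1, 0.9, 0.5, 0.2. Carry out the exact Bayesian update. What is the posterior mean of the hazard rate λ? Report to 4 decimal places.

0.9677

With a Gamma(shape α, rate β) prior on the exponential rate λ, the posterior after n observations with total T = Σxᵢ is Gamma(α+n, β+T).
Sum of observations T = 2.8 hours; n = 7.
Posterior: Gamma(6.79+7, 11.45+2.8) = Gamma(13.79, 14.25).
Posterior mean of λ = α/β = 13.79/14.25 = 0.9677.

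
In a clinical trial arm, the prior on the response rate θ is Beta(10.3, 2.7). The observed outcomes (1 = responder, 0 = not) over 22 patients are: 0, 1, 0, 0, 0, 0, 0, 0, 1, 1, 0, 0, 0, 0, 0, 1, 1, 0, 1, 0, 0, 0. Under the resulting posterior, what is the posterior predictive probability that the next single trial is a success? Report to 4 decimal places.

0.4657

The Beta prior is conjugate to a Binomial/Bernoulli likelihood; the update adds successes to α and failures to β.
Posterior: Beta(α+k, β+n−k) = Beta(10.3+6, 2.7+16) = Beta(16.3, 18.7).
For a single future Bernoulli trial, P(success | data) = α/(α+β) = 0.4657.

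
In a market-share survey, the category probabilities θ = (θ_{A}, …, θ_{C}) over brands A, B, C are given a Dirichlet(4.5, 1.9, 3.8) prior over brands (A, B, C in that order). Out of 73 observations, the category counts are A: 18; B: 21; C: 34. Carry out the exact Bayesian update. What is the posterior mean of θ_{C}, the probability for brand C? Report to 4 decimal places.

0.4543

The Dirichlet prior is conjugate to the Multinomial likelihood: each posterior αⱼ = prior αⱼ + observed count nⱼ.
Posterior concentration: (22.5, 22.9, 37.8), total = 83.2.
E[θ_{C}|data] = α_{C}/Σα = 37.8/83.2 = 0.4543.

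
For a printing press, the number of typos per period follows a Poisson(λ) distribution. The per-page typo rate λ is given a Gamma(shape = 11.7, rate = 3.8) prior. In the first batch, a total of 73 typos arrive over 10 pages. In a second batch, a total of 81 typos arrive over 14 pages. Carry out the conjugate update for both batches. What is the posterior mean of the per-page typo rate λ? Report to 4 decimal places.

With a Gamma(shape α, rate β) prior, the Poisson likelihood is conjugate: the posterior is Gamma(α + ΣXᵢ, β + n).
After batch 1: Gamma(α+S, β+n) = Gamma(11.7+73, 3.8+10) = Gamma(84.7, 13.8).
After batch 2: Gamma(α+S, β+n) = Gamma(84.7+81, 13.8+14) = Gamma(165.7, 27.8).
Posterior mean = α/β = 165.7/27.8 = 5.9604.

5.9604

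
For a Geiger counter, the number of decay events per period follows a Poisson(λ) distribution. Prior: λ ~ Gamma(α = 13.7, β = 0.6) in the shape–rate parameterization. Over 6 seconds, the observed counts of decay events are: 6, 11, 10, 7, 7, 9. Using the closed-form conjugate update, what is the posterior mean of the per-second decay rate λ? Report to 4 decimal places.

With a Gamma(shape α, rate β) prior, the Poisson likelihood is conjugate: the posterior is Gamma(α + ΣXᵢ, β + n).
Sum of counts S = 50 over n = 6 seconds.
Posterior: Gamma(α+S, β+n) = Gamma(13.7+50, 0.6+6) = Gamma(63.7, 6.6).
Posterior mean = α/β = 63.7/6.6 = 9.6515.

9.6515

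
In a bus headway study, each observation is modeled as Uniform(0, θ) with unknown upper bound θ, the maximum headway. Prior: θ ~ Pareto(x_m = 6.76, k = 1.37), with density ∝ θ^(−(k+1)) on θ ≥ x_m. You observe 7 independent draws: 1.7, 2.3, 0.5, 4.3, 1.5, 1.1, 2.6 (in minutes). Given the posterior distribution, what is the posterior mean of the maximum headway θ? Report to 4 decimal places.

7.6772

A Pareto(scale x_m, shape k) prior on the upper bound θ of Uniform(0, θ) is conjugate: posterior is Pareto(max(x_m, max xᵢ), k + n).
Sample maximum = 4.3; prior scale x_m = 6.76 → posterior scale = max = 6.76.
Posterior shape = 1.37 + 7 = 8.37.
E[θ|data] = k·x_m/(k−1) = 8.37·6.76/7.37 = 7.6772.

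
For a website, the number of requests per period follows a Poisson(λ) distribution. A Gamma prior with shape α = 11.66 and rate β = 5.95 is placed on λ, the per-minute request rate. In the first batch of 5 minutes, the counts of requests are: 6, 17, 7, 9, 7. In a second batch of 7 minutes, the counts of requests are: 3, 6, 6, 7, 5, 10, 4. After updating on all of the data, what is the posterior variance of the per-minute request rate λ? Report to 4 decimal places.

With a Gamma(shape α, rate β) prior, the Poisson likelihood is conjugate: the posterior is Gamma(α + ΣXᵢ, β + n).
Batch 1: sum of counts S = 46 over n = 5 minutes.
After batch 1: Gamma(α+S, β+n) = Gamma(11.66+46, 5.95+5) = Gamma(57.66, 10.95).
Batch 2: sum of counts S = 41 over n = 7 minutes.
After batch 2: Gamma(α+S, β+n) = Gamma(57.66+41, 10.95+7) = Gamma(98.66, 17.95).
Var = α/β² = 98.66/17.95² = 0.3062.

0.3062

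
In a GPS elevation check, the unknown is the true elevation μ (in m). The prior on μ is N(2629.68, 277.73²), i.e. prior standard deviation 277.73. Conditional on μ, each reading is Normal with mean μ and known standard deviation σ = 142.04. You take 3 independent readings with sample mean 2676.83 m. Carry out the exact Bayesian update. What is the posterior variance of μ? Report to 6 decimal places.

6185.796113

For Normal data with known variance σ², a Normal(μ₀, σ₀²) prior on μ is conjugate. Posterior precision = 1/σ₀² + n/σ²; posterior mean is the precision-weighted average of μ₀ and x̄.
σ₀² = 277.73² = 77133.9529, σ² = 142.04² = 20175.3616; σ² + n·σ₀² = 20175.3616 + 3·77133.9529 = 251577.2203.
Posterior precision = 1/σ₀² + n/σ² = 1/77133.9529 + 3/20175.3616 = (σ² + n·σ₀²)/(σ₀²σ²) = 251577.2203/(77133.9529·20175.3616); posterior variance σₙ² = σ₀²σ²/(σ² + n·σ₀²) = 77133.9529·20175.3616/251577.2203 = 6185.796113.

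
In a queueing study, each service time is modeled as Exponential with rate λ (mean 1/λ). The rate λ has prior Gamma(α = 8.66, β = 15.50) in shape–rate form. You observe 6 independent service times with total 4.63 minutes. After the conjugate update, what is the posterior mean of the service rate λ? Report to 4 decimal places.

With a Gamma(shape α, rate β) prior on the exponential rate λ, the posterior after n observations with total T = Σxᵢ is Gamma(α+n, β+T).
Posterior: Gamma(8.66+6, 15.50+4.63) = Gamma(14.66, 20.13).
Posterior mean of λ = α/β = 14.66/20.13 = 0.7283.

0.7283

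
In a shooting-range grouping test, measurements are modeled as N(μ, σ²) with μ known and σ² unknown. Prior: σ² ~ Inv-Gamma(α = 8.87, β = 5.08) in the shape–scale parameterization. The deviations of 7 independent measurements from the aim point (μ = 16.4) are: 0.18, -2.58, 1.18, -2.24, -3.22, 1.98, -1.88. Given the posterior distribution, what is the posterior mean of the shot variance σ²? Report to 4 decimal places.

1.8066

With known mean μ and an Inverse-Gamma(α, β) prior on σ², the Normal likelihood is conjugate: posterior is Inv-Gamma(α + n/2, β + Σ(xᵢ−μ)²/2).
Σ(xᵢ−μ)² = (0.18)² + (-2.58)² + (1.18)² + (-2.24)² + (-3.22)² + (1.98)² + (-1.88)² = 30.9220.
Posterior: Inv-Gamma(8.87 + 7/2, 5.08 + 30.9220/2) = Inv-Gamma(12.37, 20.54100).
E[σ²|data] = β/(α−1) = 20.54100/11.37 = 1.8066.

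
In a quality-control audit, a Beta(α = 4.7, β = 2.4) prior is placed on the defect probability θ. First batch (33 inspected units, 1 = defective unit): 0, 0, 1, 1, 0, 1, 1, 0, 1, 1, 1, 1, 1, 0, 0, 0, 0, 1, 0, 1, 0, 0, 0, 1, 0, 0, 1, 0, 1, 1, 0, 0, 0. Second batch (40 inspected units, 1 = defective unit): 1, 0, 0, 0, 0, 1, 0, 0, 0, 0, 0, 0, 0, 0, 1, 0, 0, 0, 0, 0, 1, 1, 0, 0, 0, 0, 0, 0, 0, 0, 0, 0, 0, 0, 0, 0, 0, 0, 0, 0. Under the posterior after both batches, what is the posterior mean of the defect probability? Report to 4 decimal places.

0.3084

The Beta prior is conjugate to a Binomial/Bernoulli likelihood; the update adds successes to α and failures to β.
After batch 1: Beta(4.7+15, 2.4+18) = Beta(19.7, 20.4).
After batch 2: Beta(19.7+5, 20.4+35) = Beta(24.7, 55.4).
Posterior mean = α/(α+β) = 24.7/80.1 = 0.3084.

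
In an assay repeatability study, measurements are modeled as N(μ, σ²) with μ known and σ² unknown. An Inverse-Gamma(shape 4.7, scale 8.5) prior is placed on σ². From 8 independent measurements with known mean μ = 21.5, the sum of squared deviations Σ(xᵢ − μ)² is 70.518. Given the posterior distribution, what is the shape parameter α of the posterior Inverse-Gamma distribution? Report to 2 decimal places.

With known mean μ and an Inverse-Gamma(α, β) prior on σ², the Normal likelihood is conjugate: posterior is Inv-Gamma(α + n/2, β + Σ(xᵢ−μ)²/2).
Posterior: Inv-Gamma(4.7 + 8/2, 8.5 + 70.518/2) = Inv-Gamma(8.70, 43.7590).
Posterior α = 8.70.

8.70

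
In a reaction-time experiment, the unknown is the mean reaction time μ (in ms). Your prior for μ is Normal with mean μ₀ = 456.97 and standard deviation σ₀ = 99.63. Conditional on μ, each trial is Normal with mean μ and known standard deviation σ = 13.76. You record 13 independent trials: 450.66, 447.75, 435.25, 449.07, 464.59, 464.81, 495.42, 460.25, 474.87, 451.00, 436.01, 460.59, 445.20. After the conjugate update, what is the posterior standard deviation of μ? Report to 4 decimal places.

For Normal data with known variance σ², a Normal(μ₀, σ₀²) prior on μ is conjugate. Posterior precision = 1/σ₀² + n/σ²; posterior mean is the precision-weighted average of μ₀ and x̄.
σ₀² = 99.63² = 9926.1369, σ² = 13.76² = 189.3376; σ² + n·σ₀² = 189.3376 + 13·9926.1369 = 129229.1173.
Posterior precision = 1/σ₀² + n/σ² = 1/9926.1369 + 13/189.3376 = (σ² + n·σ₀²)/(σ₀²σ²) = 129229.1173/(9926.1369·189.3376); posterior variance σₙ² = σ₀²σ²/(σ² + n·σ₀²) = 9926.1369·189.3376/129229.1173 = 14.543092.
Posterior SD = √σₙ² = √(9926.1369·189.3376/129229.1173) = 3.8135.

3.8135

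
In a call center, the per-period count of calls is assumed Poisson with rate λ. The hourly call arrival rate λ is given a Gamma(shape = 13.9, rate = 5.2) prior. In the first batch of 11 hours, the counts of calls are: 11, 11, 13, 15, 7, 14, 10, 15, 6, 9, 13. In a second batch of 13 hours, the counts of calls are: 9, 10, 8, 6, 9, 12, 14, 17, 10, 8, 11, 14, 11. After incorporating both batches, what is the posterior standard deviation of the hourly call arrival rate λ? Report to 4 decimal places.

With a Gamma(shape α, rate β) prior, the Poisson likelihood is conjugate: the posterior is Gamma(α + ΣXᵢ, β + n).
Batch 1: sum of counts S = 124 over n = 11 hours.
After batch 1: Gamma(α+S, β+n) = Gamma(13.9+124, 5.2+11) = Gamma(137.9, 16.2).
Batch 2: sum of counts S = 139 over n = 13 hours.
After batch 2: Gamma(α+S, β+n) = Gamma(137.9+139, 16.2+13) = Gamma(276.9, 29.2).
SD = √α/β = √276.9/29.2 = 0.5699.

0.5699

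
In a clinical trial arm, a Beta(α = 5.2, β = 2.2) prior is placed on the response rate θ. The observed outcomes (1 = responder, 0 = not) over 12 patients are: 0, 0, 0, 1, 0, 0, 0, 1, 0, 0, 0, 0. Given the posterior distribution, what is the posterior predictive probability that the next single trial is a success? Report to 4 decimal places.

The Beta prior is conjugate to a Binomial/Bernoulli likelihood; the update adds successes to α and failures to β.
Posterior: Beta(α+k, β+n−k) = Beta(5.2+2, 2.2+10) = Beta(7.2, 12.2).
For a single future Bernoulli trial, P(success | data) = α/(α+β) = 0.3711.

0.3711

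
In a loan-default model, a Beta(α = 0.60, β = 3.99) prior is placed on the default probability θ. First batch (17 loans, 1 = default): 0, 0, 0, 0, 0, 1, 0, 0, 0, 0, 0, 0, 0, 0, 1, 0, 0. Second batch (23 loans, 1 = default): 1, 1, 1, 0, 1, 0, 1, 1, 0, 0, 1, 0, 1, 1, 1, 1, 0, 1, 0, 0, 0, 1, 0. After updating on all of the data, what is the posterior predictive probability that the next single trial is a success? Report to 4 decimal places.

0.3499

The Beta prior is conjugate to a Binomial/Bernoulli likelihood; the update adds successes to α and failures to β.
After batch 1: Beta(0.60+2, 3.99+15) = Beta(2.60, 18.99).
After batch 2: Beta(2.60+13, 18.99+10) = Beta(15.60, 28.99).
For a single future Bernoulli trial, P(success | data) = α/(α+β) = 0.3499.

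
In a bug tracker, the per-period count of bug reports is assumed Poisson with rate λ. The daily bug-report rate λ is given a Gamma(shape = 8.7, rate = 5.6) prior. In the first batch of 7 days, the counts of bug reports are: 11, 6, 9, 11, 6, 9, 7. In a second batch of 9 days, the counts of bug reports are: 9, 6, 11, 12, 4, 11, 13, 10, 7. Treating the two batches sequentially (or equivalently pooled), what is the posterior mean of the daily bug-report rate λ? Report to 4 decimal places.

With a Gamma(shape α, rate β) prior, the Poisson likelihood is conjugate: the posterior is Gamma(α + ΣXᵢ, β + n).
Batch 1: sum of counts S = 59 over n = 7 days.
After batch 1: Gamma(α+S, β+n) = Gamma(8.7+59, 5.6+7) = Gamma(67.7, 12.6).
Batch 2: sum of counts S = 83 over n = 9 days.
After batch 2: Gamma(α+S, β+n) = Gamma(67.7+83, 12.6+9) = Gamma(150.7, 21.6).
Posterior mean = α/β = 150.7/21.6 = 6.9769.

6.9769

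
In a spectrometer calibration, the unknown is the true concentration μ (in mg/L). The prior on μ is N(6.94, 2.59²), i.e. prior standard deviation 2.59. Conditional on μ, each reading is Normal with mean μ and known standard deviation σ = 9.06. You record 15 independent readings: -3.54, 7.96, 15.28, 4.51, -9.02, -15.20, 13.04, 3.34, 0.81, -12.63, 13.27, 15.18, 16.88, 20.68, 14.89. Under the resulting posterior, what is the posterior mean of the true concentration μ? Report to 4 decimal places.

6.2553

For Normal data with known variance σ², a Normal(μ₀, σ₀²) prior on μ is conjugate. Posterior precision = 1/σ₀² + n/σ²; posterior mean is the precision-weighted average of μ₀ and x̄.
Σxᵢ = (-3.54) + 7.96 + 15.28 + 4.51 + (-9.02) + (-15.20) + 13.04 + 3.34 + 0.81 + (-12.63) + 13.27 + 15.18 + 16.88 + 20.68 + 14.89 = 85.45, so n·x̄ = 85.45.
σ₀² = 2.59² = 6.7081, σ² = 9.06² = 82.0836; σ² + n·σ₀² = 82.0836 + 15·6.7081 = 182.7051.
Posterior mean = (μ₀/σ₀² + n·x̄/σ²)/(1/σ₀² + n/σ²) = (σ²·μ₀ + σ₀²·n·x̄)/(σ² + n·σ₀²) = (82.0836·6.94 + 6.7081·85.45)/182.7051 = 1142.867329/182.7051 = 6.2553.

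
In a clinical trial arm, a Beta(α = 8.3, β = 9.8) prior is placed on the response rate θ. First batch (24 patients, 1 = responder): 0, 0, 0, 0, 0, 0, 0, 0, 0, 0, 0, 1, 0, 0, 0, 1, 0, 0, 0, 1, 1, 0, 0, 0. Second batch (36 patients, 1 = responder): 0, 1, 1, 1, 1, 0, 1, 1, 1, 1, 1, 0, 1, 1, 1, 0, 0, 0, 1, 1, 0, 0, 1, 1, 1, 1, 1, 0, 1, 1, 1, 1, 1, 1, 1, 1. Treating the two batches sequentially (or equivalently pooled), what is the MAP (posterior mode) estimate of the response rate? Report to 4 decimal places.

0.5033

The Beta prior is conjugate to a Binomial/Bernoulli likelihood; the update adds successes to α and failures to β.
After batch 1: Beta(8.3+4, 9.8+20) = Beta(12.3, 29.8).
After batch 2: Beta(12.3+27, 29.8+9) = Beta(39.3, 38.8).
Mode of Beta(a,b) for a,b>1 is (a−1)/(a+b−2) = 38.3/76.1 = 0.5033.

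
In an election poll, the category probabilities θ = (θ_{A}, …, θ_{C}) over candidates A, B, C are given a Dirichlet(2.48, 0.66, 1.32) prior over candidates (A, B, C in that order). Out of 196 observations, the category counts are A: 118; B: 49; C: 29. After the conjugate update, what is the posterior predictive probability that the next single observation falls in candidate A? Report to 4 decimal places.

The Dirichlet prior is conjugate to the Multinomial likelihood: each posterior αⱼ = prior αⱼ + observed count nⱼ.
Posterior concentration: (120.48, 49.66, 30.32), total = 200.46.
P(next = A | data) = α_{A}/Σα = 0.6010.

0.6010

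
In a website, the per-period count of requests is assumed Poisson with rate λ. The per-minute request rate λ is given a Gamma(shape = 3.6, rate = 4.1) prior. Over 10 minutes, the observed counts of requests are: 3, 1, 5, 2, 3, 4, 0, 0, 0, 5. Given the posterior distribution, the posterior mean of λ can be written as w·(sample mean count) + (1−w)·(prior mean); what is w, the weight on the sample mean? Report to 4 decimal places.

0.7092

With a Gamma(shape α, rate β) prior, the Poisson likelihood is conjugate: the posterior is Gamma(α + ΣXᵢ, β + n).
Posterior mean = (α₀+S)/(β₀+n) = [n/(β₀+n)]·(S/n) + [β₀/(β₀+n)]·(α₀/β₀), so only n and β₀ enter the weight.
Weight on data w = n/(β₀+n) = 10/(4.1+10) = 10/14.1 = 0.7092.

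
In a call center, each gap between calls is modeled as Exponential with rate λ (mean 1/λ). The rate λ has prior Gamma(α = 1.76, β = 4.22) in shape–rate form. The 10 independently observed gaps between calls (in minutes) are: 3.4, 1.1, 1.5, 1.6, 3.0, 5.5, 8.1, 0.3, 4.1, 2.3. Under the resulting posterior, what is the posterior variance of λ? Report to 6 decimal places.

With a Gamma(shape α, rate β) prior on the exponential rate λ, the posterior after n observations with total T = Σxᵢ is Gamma(α+n, β+T).
Sum of observations T = 30.9 minutes; n = 10.
Posterior: Gamma(1.76+10, 4.22+30.9) = Gamma(11.76, 35.12).
Var = α/β² = 0.009535.

0.009535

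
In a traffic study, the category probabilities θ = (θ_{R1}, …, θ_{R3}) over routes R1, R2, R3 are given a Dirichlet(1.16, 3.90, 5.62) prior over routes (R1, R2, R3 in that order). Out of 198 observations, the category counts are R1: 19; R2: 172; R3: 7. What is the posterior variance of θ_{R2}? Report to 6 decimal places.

The Dirichlet prior is conjugate to the Multinomial likelihood: each posterior αⱼ = prior αⱼ + observed count nⱼ.
Posterior concentration: (20.16, 175.90, 12.62), total = 208.68.
Var[θ_j] = α_j(Σα−α_j)/((Σα)²(Σα+1)) = 175.90·32.78/(208.68²·209.68) = 0.000631.

0.000631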